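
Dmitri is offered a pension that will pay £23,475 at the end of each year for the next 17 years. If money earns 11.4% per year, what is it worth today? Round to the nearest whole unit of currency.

£173,062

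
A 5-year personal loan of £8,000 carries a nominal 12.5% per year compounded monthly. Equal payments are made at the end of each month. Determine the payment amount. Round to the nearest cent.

£179.98

Periodic rate i = 0.125/12 = 0.0104167; n = 5 × 12 = 60 periods.
Annuity-PV factor = 44.448517; PMT = 8000 / 44.448517 = 179.9835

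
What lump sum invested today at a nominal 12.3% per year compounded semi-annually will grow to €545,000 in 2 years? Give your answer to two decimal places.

With 2 periods per year: i = 0.0615, n = 4.
Discount factor = (1+0.0615)^(−4) = 0.787626; PV = 545,000 × 0.787626 = 429,256.1324

€429,256.13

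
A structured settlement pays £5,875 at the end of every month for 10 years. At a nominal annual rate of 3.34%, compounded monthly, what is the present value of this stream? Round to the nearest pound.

Periodic rate i = 0.0334/12 = 0.00278333; n = 10 × 12 = 120 periods.
PV = 5875 × [1 − (1+0.00278333)^(−120)] / 0.00278333 = 5875 × 101.897218 = 598,646.1554

£598,646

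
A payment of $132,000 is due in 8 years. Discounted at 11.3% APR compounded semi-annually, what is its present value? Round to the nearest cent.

$54,785.03

i = 0.113/2 = 0.0565 per half-year; n = 8·2 = 16.
Discount factor = (1+0.0565)^(−16) = 0.415038; PV = 132,000 × 0.415038 = 54,785.0307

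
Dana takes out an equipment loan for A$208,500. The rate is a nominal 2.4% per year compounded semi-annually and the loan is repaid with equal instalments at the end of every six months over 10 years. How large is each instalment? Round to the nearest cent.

With 2 periods per year: i = 0.012, n = 20.
PMT = 208500 / ( [1 − (1+0.012)^(−20)] / 0.012 ) = 208500 / 17.687298 = 11,788.1207

A$11,788.12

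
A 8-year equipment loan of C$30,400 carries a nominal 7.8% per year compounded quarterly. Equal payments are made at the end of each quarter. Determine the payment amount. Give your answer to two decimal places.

C$1,285.97

With 4 periods per year: i = 0.0195, n = 32.
PMT = 30400 / ( [1 − (1+0.0195)^(−32)] / 0.0195 ) = 30400 / 23.639761 = 1,285.9690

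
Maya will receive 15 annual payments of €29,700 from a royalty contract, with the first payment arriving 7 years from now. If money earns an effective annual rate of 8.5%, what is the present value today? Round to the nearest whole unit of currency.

Value one period before first payment (t=6): 29700 × [1 − (1+0.085)^(−15)] / 0.085 = 29700 × 8.304237 = 246,635.8263
Discount back 6 years: 246,635.8263 × (1+0.085)^(−6) = 246,635.8263 × 0.612945 = 151,174.2189

€151,174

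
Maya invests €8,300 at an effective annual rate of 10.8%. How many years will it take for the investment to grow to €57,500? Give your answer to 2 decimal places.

(1+i)^n = 57500/8300 = 6.92771, so n = ln 6.92771 / ln 1.108 = 18.8728 years

18.87 years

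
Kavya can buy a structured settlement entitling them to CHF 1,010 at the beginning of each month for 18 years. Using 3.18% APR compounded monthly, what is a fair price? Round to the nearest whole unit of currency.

Periodic rate i = 0.0318/12 = 0.00265; n = 18 × 12 = 216 periods.
PV = 1010 × [1 − (1+0.00265)^(−216)] / 0.00265 × (1+i) = 1010 × 164.738386 = 166,385.7695
(annuity-due: payments at period start, so ×(1+i).)

CHF 166,386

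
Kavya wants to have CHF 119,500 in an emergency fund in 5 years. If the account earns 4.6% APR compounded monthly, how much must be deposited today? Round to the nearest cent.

With 12 periods per year: i = 0.00383333, n = 60.
Discount factor = (1+0.00383333)^(−60) = 0.794883; PV = 119,500 × 0.794883 = 94,988.5237

CHF 94,988.52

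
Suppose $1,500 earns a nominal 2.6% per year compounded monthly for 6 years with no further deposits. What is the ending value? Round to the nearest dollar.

$1,753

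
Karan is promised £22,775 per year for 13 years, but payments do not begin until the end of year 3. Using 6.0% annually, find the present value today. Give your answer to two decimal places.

£179,440.95

PV at t=2 (ordinary 13-year annuity): 22775 × a(13|0.06) = 22775 × 8.852683 = 201,619.8545
PV₀ = 201,619.8545 / (1+0.06)^2 = 201,619.8545 / 1.123600 = 179,440.9527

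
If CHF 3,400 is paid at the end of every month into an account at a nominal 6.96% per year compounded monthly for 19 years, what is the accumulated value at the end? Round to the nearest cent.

CHF 1,605,098.24

i = 0.0696/12 = 0.0058 per month; n = 19·12 = 228.
FV = 3400 × [(1+0.0058)^228 − 1] / 0.0058 = 3400 × 472.087717 = 1,605,098.2385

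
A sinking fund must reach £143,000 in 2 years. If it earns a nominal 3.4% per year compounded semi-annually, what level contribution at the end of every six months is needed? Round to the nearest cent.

£34,851.18

i = 0.034/2 = 0.017 per half-year; n = 2·2 = 4.
FV-annuity factor = 4.103161; PMT = 143000 / 4.103161 = 34,851.1801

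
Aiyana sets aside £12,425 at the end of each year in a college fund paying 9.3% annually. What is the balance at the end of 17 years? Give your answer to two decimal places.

£472,235.42

FV = 12425 × [(1+0.093)^17 − 1] / 0.093 = 12425 × 38.006875 = 472,235.4196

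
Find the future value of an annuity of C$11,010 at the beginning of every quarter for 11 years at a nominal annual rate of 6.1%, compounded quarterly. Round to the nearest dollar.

C$693,623

i = 0.061/4 = 0.01525 per quarter; n = 11·4 = 44.
FV = 11010 × [(1+0.01525)^44 − 1] / 0.01525 × (1+i) = 11010 × 62.999396 = 693,623.3548
(annuity-due: payments at period start, so ×(1+i).)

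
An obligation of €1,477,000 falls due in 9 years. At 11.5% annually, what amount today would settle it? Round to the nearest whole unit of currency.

€554,507

PV = 1,477,000 / (1 + 0.115)^9 = 1,477,000 / 2.663629 = 554,506.5606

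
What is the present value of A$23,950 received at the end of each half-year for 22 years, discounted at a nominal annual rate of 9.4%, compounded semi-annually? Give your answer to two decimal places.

A$442,035.62

With 2 periods per year: i = 0.047, n = 44.
Annuity factor a(44|0.047) = 18.456602; PV = 23950 × 18.456602 = 442,035.6174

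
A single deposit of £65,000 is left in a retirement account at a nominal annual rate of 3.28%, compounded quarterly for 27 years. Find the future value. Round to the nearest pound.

£157,020

With 4 periods per year: i = 0.0082, n = 108.
FV = PV·(1+i)^n = 65,000 × 2.415699 = 157,020.4478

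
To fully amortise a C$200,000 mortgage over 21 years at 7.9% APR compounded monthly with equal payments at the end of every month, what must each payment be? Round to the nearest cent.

C$1,628.26

With 12 periods per year: i = 0.00658333, n = 252.
PMT = 200000 / ( [1 − (1+0.00658333)^(−252)] / 0.00658333 ) = 200000 / 122.830351 = 1,628.2621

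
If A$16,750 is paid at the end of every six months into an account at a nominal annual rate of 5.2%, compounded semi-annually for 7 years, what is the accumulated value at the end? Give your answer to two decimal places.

A$278,562.70

With 2 periods per year: i = 0.026, n = 14.
Accumulation factor s(14|0.026) = 16.630609; FV = 16750 × 16.630609 = 278,562.7042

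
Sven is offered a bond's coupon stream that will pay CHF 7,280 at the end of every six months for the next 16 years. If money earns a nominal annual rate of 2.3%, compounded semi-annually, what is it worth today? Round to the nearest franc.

CHF 193,982

i = 0.023/2 = 0.0115 per half-year; n = 16·2 = 32.
Annuity factor a(32|0.0115) = 26.645905; PV = 7280 × 26.645905 = 193,982.1858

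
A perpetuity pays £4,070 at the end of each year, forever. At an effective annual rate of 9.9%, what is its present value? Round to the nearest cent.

PV = C/r = 4070/0.099 = 41,111.1111

£41,111.11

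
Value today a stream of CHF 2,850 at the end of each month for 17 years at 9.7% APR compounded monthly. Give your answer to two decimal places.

With 12 periods per year: i = 0.00808333, n = 204.
Annuity factor a(204|0.00808333) = 99.770640; PV = 2850 × 99.770640 = 284,346.3232

CHF 284,346.32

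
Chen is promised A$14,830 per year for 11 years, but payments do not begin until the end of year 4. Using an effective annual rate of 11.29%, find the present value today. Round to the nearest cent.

A$65,916.26

Value one period before first payment (t=3): 14830 × [1 − (1+0.1129)^(−11)] / 0.1129 = 14830 × 6.126605 = 90,857.5484
PV₀ = 90,857.5484 / (1+0.1129)^3 = 90,857.5484 / 1.378378 = 65,916.2643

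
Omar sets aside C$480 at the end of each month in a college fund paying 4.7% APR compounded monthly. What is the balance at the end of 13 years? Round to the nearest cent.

C$102,953.93

Periodic rate i = 0.047/12 = 0.00391667; n = 13 × 12 = 156 periods.
FV = PMT · [(1+i)^n − 1] / i = 480 · 214.487348 = 102,953.9269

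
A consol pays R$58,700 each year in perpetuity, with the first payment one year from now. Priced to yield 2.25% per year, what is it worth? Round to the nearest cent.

R$2,608,888.89

PV = PMT / i = 58700 / 0.0225 = 2,608,888.8889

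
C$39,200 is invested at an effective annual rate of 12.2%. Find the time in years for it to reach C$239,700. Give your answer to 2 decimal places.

n = ln(239700/39200) / ln(1+0.122) = ln(6.11480) / 0.115113 = 15.7299 years

15.73 years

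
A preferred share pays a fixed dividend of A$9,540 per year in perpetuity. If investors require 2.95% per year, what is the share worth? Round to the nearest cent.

PV = PMT / i = 9540 / 0.0295 = 323,389.8305

A$323,389.83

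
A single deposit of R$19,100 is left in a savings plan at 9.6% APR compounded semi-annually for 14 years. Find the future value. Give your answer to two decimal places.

i = 0.096/2 = 0.048 per half-year; n = 14·2 = 28.
FV = 19,100 × (1 + 0.048)^28 = 70,982.1715

R$70,982.17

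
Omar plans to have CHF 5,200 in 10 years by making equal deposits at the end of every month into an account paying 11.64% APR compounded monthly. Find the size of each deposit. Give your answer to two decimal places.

With 12 periods per year: i = 0.0097, n = 120.
FV-annuity factor = 225.237557; PMT = 5200 / 225.237557 = 23.0867

CHF 23.09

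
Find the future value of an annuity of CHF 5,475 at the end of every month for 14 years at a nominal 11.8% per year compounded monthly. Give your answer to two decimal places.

CHF 2,324,817.83

Periodic rate i = 0.118/12 = 0.00983333; n = 14 × 12 = 168 periods.
Accumulation factor s(168|0.00983333) = 424.624261; FV = 5475 × 424.624261 = 2,324,817.8292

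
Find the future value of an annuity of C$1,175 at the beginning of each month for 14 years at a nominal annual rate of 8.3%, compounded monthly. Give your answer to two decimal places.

Periodic rate i = 0.083/12 = 0.00691667; n = 14 × 12 = 168 periods.
Accumulation factor s(168|0.00691667) × (1+i) = 317.878881; FV = 1175 × 317.878881 = 373,507.6857
Payments are at the start of each period, so multiply by (1+i).

C$373,507.69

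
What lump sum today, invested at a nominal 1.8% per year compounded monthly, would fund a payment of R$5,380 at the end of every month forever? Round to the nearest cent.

Periodic rate i = 0.018/12 = 0.0015.
PV = C/r = 5380/0.0015 = 3,586,666.6667

R$3,586,666.67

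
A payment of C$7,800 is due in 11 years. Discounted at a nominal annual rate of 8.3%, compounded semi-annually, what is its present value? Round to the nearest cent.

C$3,188.53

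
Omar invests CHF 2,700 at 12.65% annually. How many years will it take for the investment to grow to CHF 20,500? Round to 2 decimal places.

17.02 years

(1+i)^n = 20500/2700 = 7.59259, so n = ln 7.59259 / ln 1.1265 = 17.0186 years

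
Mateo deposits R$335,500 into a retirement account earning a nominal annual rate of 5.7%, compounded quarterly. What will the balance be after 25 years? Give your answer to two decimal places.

R$1,381,001.54

i = 0.057/4 = 0.01425 per quarter; n = 25·4 = 100.
335,500 × (1+0.01425)^100 = 335,500 × 4.116249 = 1,381,001.5377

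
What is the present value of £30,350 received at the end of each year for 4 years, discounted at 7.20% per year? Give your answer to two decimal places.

£102,339.41

PV = PMT · [1 − (1+i)^(−n)] / i = 30350 · 3.371974 = 102,339.4088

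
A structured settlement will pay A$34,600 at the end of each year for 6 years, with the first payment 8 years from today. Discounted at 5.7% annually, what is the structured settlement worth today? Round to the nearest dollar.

A$116,516

Value one period before first payment (t=7): 34600 × [1 − (1+0.057)^(−6)] / 0.057 = 34600 × 4.964017 = 171,754.9766
PV₀ = 171,754.9766 / (1+0.057)^7 = 171,754.9766 / 1.474093 = 116,515.6919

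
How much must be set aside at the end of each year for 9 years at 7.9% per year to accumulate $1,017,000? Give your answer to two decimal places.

$81,781.72

FV-annuity factor = 12.435542; PMT = 1.017e+06 / 12.435542 = 81,781.7187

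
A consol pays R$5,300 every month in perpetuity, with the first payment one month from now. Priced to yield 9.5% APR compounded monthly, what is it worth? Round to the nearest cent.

R$669,473.68

Periodic rate i = 0.095/12 = 0.00791667.
PV = PMT / i = 5300 / 0.00791667 = 669,473.6842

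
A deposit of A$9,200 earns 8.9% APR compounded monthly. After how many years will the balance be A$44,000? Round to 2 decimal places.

Periodic rate i = 0.089/12 = 0.00741667.
n = ln(44000/9200) / ln(1+0.00741667) = ln(4.78261) / 0.007389 = 211.7909 months
= 211.7909/12 years

17.65 years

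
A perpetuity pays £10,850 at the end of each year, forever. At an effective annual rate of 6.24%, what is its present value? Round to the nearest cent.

£173,878.21

PV = C/r = 10850/0.0624 = 173,878.2051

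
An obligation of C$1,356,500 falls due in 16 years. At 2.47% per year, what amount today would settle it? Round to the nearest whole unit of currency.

Discount factor = (1+0.0247)^(−16) = 0.676787; PV = 1,356,500 × 0.676787 = 918,062.0151

C$918,062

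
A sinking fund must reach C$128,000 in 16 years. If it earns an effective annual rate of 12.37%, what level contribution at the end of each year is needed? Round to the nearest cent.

C$2,898.56

FV-annuity factor = 44.159922; PMT = 128000 / 44.159922 = 2,898.5558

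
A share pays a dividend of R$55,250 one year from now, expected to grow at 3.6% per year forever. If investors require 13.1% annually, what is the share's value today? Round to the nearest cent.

PV = D₁/(r − g) = 55250/(0.131 − 0.036) = 581,578.9474

R$581,578.95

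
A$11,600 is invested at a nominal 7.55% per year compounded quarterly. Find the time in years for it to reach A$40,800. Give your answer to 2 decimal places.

16.81 years

Periodic rate i = 0.0755/4 = 0.018875.
n = ln(40800/11600) / ln(1+0.018875) = ln(3.51724) / 0.018699 = 67.2588 quarters
= 67.2588/4 years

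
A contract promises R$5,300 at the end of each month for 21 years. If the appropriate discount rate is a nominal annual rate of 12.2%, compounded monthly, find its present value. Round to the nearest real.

i = 0.122/12 = 0.0101667 per month; n = 21·12 = 252.
PV = PMT · [1 − (1+i)^(−n)] / i = 5300 · 90.673301 = 480,568.4935

R$480,568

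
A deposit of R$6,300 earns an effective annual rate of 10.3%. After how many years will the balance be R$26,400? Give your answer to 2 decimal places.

14.62 years

(1+i)^n = 26400/6300 = 4.19048, so n = ln 4.19048 / ln 1.103 = 14.6155 years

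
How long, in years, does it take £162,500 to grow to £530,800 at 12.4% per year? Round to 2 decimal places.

(1+i)^n = 530800/162500 = 3.26646, so n = ln 3.26646 / ln 1.124 = 10.1264 years

10.13 years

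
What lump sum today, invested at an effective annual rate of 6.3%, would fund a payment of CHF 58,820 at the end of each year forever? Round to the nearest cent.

PV = PMT / i = 58820 / 0.063 = 933,650.7937

CHF 933,650.79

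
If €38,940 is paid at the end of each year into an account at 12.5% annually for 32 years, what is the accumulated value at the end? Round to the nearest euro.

€13,189,502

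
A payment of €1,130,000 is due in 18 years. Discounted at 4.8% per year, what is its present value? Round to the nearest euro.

PV = 1,130,000 / (1 + 0.048)^18 = 1,130,000 / 2.325429 = 485,931.8392

€485,932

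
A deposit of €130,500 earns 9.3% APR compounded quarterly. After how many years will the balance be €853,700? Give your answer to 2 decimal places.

20.43 years

Periodic rate i = 0.093/4 = 0.02325.
n = ln(853700/130500) / ln(1+0.02325) = ln(6.54176) / 0.022984 = 81.7186 quarters
= 81.7186/4 years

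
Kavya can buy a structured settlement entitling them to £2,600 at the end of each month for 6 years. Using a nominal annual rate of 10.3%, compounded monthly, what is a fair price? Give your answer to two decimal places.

Periodic rate i = 0.103/12 = 0.00858333; n = 6 × 12 = 72 periods.
PV = 2600 × [1 − (1+0.00858333)^(−72)] / 0.00858333 = 2600 × 53.540415 = 139,205.0793

£139,205.08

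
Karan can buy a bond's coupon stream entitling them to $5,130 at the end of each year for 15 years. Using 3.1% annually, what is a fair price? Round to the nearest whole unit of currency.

$60,801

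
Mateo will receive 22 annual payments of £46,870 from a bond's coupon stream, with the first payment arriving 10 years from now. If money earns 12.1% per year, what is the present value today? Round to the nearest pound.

Value one period before first payment (t=9): 46870 × [1 − (1+0.121)^(−22)] / 0.121 = 46870 × 7.594746 = 355,965.7484
PV₀ = 355,965.7484 / (1+0.121)^9 = 355,965.7484 / 2.795442 = 127,337.9043

£127,338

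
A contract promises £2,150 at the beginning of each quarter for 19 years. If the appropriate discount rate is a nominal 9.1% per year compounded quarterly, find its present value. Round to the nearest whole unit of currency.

Periodic rate i = 0.091/4 = 0.02275; n = 19 × 4 = 76 periods.
PV = 2150 × [1 − (1+0.02275)^(−76)] / 0.02275 × (1+i) = 2150 × 36.821991 = 79,167.2810
Payments are at the start of each period, so multiply by (1+i).

£79,167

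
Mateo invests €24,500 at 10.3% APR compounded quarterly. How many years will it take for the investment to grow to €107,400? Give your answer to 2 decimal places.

Periodic rate i = 0.103/4 = 0.02575.
n = ln(107400/24500) / ln(1+0.02575) = ln(4.38367) / 0.025424 = 58.1295 quarters
= 58.1295/4 years

14.53 years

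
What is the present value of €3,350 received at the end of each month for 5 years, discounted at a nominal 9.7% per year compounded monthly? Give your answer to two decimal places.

€158,769.78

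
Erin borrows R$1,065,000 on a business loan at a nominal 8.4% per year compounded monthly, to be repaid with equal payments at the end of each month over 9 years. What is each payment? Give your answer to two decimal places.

R$14,086.75

With 12 periods per year: i = 0.007, n = 108.
Annuity-PV factor = 75.602985; PMT = 1.065e+06 / 75.602985 = 14,086.7454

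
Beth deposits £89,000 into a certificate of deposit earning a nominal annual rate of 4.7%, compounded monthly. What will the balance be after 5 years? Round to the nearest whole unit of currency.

£112,525

i = 0.047/12 = 0.00391667 per month; n = 5·12 = 60.
FV = PV·(1+i)^n = 89,000 × 1.264328 = 112,525.2183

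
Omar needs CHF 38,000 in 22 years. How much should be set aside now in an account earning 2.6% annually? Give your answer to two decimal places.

CHF 21,604.37

Discount factor = (1+0.026)^(−22) = 0.568536; PV = 38,000 × 0.568536 = 21,604.3726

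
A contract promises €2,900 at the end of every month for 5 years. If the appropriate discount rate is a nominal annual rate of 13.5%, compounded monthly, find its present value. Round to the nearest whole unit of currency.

€126,033

i = 0.135/12 = 0.01125 per month; n = 5·12 = 60.
PV = 2900 × [1 − (1+0.01125)^(−60)] / 0.01125 = 2900 × 43.459656 = 126,033.0033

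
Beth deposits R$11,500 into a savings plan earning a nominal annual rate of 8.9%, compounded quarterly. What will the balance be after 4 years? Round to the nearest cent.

R$16,353.54

With 4 periods per year: i = 0.02225, n = 16.
FV = PV·(1+i)^n = 11,500 × 1.422047 = 16,353.5389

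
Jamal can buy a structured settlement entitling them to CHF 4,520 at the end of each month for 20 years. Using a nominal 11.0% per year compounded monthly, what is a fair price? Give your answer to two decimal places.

With 12 periods per year: i = 0.00916667, n = 240.
PV = PMT · [1 − (1+i)^(−n)] / i = 4520 · 96.881539 = 437,904.5563

CHF 437,904.56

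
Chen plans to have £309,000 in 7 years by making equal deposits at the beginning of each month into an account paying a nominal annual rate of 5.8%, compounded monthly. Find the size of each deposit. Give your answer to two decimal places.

£2,976.59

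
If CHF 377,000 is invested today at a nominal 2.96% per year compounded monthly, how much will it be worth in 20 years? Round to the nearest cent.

CHF 680,968.64

Periodic rate i = 0.0296/12 = 0.00246667; n = 20 × 12 = 240 periods.
FV = PV·(1+i)^n = 377,000 × 1.806283 = 680,968.6382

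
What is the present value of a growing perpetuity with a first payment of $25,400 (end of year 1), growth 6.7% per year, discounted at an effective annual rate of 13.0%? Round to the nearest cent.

$403,174.60

PV = PMT / (i − g) = 25400 / (0.13 − 0.067) = 25400 / 0.063000 = 403,174.6032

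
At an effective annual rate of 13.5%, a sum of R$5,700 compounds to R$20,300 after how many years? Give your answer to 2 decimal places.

n = ln(20300/5700) / ln(1+0.135) = ln(3.56140) / 0.126633 = 10.0302 years

10.03 years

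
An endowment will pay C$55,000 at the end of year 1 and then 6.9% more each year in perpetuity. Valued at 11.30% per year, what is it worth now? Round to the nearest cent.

PV = D₁/(r − g) = 55000/(0.113 − 0.069) = 1,250,000.0000

C$1,250,000.00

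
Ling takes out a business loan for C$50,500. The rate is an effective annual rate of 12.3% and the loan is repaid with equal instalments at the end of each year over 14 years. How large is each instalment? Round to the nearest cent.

C$7,736.32

PMT = 50500 / ( [1 − (1+0.123)^(−14)] / 0.123 ) = 50500 / 6.527654 = 7,736.3168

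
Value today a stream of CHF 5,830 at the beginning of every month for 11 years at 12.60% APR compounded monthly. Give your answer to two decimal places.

With 12 periods per year: i = 0.0105, n = 132.
PV = PMT · [1 − (1+i)^(−n)] / i × (1+i) = 5830 · 71.996954 = 419,742.2417
(annuity-due: payments at period start, so ×(1+i).)

CHF 419,742.24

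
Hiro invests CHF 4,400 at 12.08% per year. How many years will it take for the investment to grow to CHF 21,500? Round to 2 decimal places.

(1+i)^n = 21500/4400 = 4.88636, so n = ln 4.88636 / ln 1.1208 = 13.9110 years

13.91 years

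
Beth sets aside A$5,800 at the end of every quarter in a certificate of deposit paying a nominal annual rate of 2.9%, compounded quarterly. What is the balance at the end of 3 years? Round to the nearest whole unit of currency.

A$72,443

i = 0.029/4 = 0.00725 per quarter; n = 3·4 = 12.
Accumulation factor s(12|0.00725) = 12.490255; FV = 5800 × 12.490255 = 72,443.4766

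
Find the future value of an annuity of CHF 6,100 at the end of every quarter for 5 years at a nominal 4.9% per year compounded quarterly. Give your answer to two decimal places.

With 4 periods per year: i = 0.01225, n = 20.
FV = 6100 × [(1+0.01225)^20 − 1] / 0.01225 = 6100 × 22.507838 = 137,297.8102

CHF 137,297.81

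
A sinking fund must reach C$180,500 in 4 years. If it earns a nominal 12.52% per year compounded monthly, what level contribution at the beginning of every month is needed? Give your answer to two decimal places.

With 12 periods per year: i = 0.0104333, n = 48.
PMT = 180500 / ( [(1+0.0104333)^48 − 1] / 0.0104333 × (1+i) ) = 180500 / 62.540206 = 2,886.1433

C$2,886.14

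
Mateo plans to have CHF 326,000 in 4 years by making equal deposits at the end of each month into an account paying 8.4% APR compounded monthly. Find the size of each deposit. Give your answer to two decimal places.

With 12 periods per year: i = 0.007, n = 48.
FV-annuity factor = 56.814571; PMT = 326000 / 56.814571 = 5,737.9646

CHF 5,737.96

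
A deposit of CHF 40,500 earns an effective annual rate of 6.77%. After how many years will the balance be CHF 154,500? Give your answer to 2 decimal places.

20.44 years

n = ln(154500/40500) / ln(1+0.0677) = ln(3.81481) / 0.065507 = 20.4390 years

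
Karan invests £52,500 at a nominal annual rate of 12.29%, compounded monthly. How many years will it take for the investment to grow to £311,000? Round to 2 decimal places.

Periodic rate i = 0.1229/12 = 0.0102417.
(1+i)^n = 311000/52500 = 5.92381, so n = ln 5.92381 / ln 1.01024 = 174.5882 months
= 174.5882/12 years

14.55 years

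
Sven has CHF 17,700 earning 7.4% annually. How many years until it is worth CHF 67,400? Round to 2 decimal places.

n = ln(67400/17700) / ln(1+0.074) = ln(3.80791) / 0.071390 = 18.7292 years

18.73 years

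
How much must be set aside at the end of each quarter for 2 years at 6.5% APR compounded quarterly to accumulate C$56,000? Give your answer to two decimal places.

With 4 periods per year: i = 0.01625, n = 8.
FV-annuity factor = 8.470092; PMT = 56000 / 8.470092 = 6,611.4986

C$6,611.50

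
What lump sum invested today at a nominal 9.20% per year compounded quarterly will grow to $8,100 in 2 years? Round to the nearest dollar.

With 4 periods per year: i = 0.023, n = 8.
PV = 8,100 / (1 + 0.023)^8 = 8,100 / 1.199513 = 6,752.7388

$6,753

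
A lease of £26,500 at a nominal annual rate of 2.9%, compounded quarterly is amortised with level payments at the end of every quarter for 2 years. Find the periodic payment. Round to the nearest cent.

Periodic rate i = 0.029/4 = 0.00725; n = 2 × 4 = 8 periods.
Annuity-PV factor = 7.745184; PMT = 26500 / 7.745184 = 3,421.4811

£3,421.48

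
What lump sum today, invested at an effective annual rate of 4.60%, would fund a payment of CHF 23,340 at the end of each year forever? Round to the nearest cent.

CHF 507,391.30

PV = C/r = 23340/0.046 = 507,391.3043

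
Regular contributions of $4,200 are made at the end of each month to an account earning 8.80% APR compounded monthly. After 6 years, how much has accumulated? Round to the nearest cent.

With 12 periods per year: i = 0.00733333, n = 72.
FV = 4200 × [(1+0.00733333)^72 − 1] / 0.00733333 = 4200 × 94.401052 = 396,484.4196

$396,484.42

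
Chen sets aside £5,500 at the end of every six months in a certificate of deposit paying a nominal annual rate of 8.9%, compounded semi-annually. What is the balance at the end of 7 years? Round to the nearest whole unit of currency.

£103,768

i = 0.089/2 = 0.0445 per half-year; n = 7·2 = 14.
FV = PMT · [(1+i)^n − 1] / i = 5500 · 18.866923 = 103,768.0744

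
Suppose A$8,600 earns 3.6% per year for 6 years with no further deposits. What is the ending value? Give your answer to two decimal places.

A$10,633.03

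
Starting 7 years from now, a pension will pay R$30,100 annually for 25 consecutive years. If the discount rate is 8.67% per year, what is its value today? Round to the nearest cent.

R$184,436.84

Value one period before first payment (t=6): 30100 × [1 − (1+0.0867)^(−25)] / 0.0867 = 30100 × 10.091115 = 303,742.5745
Discount back 6 years: 303,742.5745 × (1+0.0867)^(−6) = 303,742.5745 × 0.607214 = 184,436.8377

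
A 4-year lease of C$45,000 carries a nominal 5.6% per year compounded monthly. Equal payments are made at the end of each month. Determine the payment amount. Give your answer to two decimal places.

C$1,048.59

With 12 periods per year: i = 0.00466667, n = 48.
Annuity-PV factor = 42.914631; PMT = 45000 / 42.914631 = 1,048.5934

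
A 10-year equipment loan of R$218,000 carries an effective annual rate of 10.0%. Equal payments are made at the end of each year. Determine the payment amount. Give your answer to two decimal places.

PMT = 218000 / ( [1 − (1+0.1)^(−10)] / 0.1 ) = 218000 / 6.144567 = 35,478.4961

R$35,478.50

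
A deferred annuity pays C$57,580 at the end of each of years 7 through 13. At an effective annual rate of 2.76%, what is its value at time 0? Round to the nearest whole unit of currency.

C$307,449

PV at t=6 (ordinary 7-year annuity): 57580 × a(7|0.0276) = 57580 × 6.287027 = 362,006.9970
PV₀ = 362,006.9970 / (1+0.0276)^6 = 362,006.9970 / 1.177456 = 307,448.5090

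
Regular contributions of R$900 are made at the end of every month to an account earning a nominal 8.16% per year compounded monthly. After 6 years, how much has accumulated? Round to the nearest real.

R$83,245

Periodic rate i = 0.0816/12 = 0.0068; n = 6 × 12 = 72 periods.
FV = PMT · [(1+i)^n − 1] / i = 900 · 92.494380 = 83,244.9417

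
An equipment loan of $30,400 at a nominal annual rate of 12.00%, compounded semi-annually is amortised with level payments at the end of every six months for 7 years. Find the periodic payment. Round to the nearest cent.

i = 0.12/2 = 0.06 per half-year; n = 7·2 = 14.
Annuity-PV factor = 9.294984; PMT = 30400 / 9.294984 = 3,270.5812

$3,270.58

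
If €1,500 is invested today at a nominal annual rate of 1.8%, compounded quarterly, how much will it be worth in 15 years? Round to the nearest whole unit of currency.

Periodic rate i = 0.018/4 = 0.0045; n = 15 × 4 = 60 periods.
FV = PV·(1+i)^n = 1,500 × 1.309171 = 1,963.7569

€1,964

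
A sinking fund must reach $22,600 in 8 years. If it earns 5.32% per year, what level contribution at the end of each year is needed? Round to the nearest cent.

FV-annuity factor = 9.659094; PMT = 22600 / 9.659094 = 2,339.7640

$2,339.76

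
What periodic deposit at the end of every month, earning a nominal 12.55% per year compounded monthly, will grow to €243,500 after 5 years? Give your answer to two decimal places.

With 12 periods per year: i = 0.0104583, n = 60.
FV-annuity factor = 82.884071; PMT = 243500 / 82.884071 = 2,937.8383

€2,937.84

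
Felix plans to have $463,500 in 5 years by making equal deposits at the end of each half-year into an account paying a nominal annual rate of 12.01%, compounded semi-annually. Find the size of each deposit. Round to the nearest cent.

i = 0.1201/2 = 0.06005 per half-year; n = 5·2 = 10.
PMT = 463500 / ( [(1+0.06005)^10 − 1] / 0.06005 ) = 463500 / 13.183890 = 35,156.5424

$35,156.54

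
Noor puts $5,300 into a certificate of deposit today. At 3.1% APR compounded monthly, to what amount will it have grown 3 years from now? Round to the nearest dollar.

With 12 periods per year: i = 0.00258333, n = 36.
FV = PV·(1+i)^n = 5,300 × 1.097330 = 5,815.8497

$5,816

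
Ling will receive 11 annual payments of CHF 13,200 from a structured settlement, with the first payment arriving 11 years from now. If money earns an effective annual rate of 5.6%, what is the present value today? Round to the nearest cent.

CHF 61,627.08

Value one period before first payment (t=10): 13200 × [1 − (1+0.056)^(−11)] / 0.056 = 13200 × 8.050759 = 106,270.0237
PV₀ = 106,270.0237 / (1+0.056)^10 = 106,270.0237 / 1.724405 = 61,627.0807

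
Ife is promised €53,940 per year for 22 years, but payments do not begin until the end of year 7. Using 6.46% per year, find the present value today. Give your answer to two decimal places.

PV at t=6 (ordinary 22-year annuity): 53940 × a(22|0.0646) = 53940 × 11.574478 = 624,327.3413
Discount back 6 years: 624,327.3413 × (1+0.0646)^(−6) = 624,327.3413 × 0.686881 = 428,838.3175

€428,838.32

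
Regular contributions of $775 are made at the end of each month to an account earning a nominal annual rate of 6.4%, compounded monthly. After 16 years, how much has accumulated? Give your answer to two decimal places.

Periodic rate i = 0.064/12 = 0.00533333; n = 16 × 12 = 192 periods.
Accumulation factor s(192|0.00533333) = 333.139492; FV = 775 × 333.139492 = 258,183.1066

$258,183.11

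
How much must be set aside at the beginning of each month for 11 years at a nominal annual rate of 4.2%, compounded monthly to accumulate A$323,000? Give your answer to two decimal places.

A$1,922.57

With 12 periods per year: i = 0.0035, n = 132.
PMT = 323000 / ( [(1+0.0035)^132 − 1] / 0.0035 × (1+i) ) = 323000 / 168.004685 = 1,922.5654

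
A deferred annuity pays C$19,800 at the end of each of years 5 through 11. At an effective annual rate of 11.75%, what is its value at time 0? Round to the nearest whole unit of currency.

PV at t=4 (ordinary 7-year annuity): 19800 × a(7|0.1175) = 19800 × 4.600164 = 91,083.2517
PV₀ = 91,083.2517 / (1+0.1175)^4 = 91,083.2517 / 1.559517 = 58,404.7809

C$58,405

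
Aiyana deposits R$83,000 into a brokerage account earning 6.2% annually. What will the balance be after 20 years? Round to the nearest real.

FV = 83,000 × (1 + 0.062)^20 = 276,419.3410

R$276,419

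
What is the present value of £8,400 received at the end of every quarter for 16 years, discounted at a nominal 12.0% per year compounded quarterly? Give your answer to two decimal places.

£237,774.42

With 4 periods per year: i = 0.03, n = 64.
Annuity factor a(64|0.03) = 28.306478; PV = 8400 × 28.306478 = 237,774.4174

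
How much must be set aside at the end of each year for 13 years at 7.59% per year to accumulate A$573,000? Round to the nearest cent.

FV-annuity factor = 20.927804; PMT = 573000 / 20.927804 = 27,379.8439

A$27,379.84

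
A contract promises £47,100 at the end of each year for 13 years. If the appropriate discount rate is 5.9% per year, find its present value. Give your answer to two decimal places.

PV = PMT · [1 − (1+i)^(−n)] / i = 47100 · 8.904626 = 419,407.8689

£419,407.87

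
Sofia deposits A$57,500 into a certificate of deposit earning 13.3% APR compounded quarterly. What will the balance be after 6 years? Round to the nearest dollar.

i = 0.133/4 = 0.03325 per quarter; n = 6·4 = 24.
57,500 × (1+0.03325)^24 = 57,500 × 2.192451 = 126,065.9438

A$126,066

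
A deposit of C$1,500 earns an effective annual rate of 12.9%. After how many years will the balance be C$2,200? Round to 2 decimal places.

3.16 years

(1+i)^n = 2200/1500 = 1.46667, so n = ln 1.46667 / ln 1.129 = 3.1566 years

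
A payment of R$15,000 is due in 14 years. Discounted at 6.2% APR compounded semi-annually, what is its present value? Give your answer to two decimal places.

With 2 periods per year: i = 0.031, n = 28.
Discount factor = (1+0.031)^(−28) = 0.425361; PV = 15,000 × 0.425361 = 6,380.4106

R$6,380.41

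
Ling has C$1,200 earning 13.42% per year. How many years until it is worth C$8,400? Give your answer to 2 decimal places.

(1+i)^n = 8400/1200 = 7.00000, so n = ln 7.00000 / ln 1.1342 = 15.4526 years

15.45 years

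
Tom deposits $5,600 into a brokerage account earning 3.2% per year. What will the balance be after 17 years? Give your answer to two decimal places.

FV = PV·(1+i)^n = 5,600 × 1.708263 = 9,566.2754

$9,566.28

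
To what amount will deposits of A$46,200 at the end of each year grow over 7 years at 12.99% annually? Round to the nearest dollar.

A$480,547

Accumulation factor s(7|0.1299) = 10.401451; FV = 46200 × 10.401451 = 480,547.0420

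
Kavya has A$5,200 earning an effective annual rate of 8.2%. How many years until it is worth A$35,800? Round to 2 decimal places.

n = ln(35800/5200) / ln(1+0.082) = ln(6.88462) / 0.078811 = 24.4799 years

24.48 years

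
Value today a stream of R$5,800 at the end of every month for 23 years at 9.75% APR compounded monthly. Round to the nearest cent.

R$637,350.91

Periodic rate i = 0.0975/12 = 0.008125; n = 23 × 12 = 276 periods.
Annuity factor a(276|0.008125) = 109.888088; PV = 5800 × 109.888088 = 637,350.9093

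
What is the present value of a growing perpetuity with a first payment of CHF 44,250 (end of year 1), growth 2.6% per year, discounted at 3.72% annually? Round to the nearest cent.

CHF 3,950,892.86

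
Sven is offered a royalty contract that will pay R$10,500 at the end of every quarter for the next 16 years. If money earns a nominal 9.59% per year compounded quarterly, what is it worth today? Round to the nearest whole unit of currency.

Periodic rate i = 0.0959/4 = 0.023975; n = 16 × 4 = 64 periods.
PV = PMT · [1 − (1+i)^(−n)] / i = 10500 · 32.553757 = 341,814.4480

R$341,814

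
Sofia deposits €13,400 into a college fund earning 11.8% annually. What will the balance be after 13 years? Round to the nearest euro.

€57,128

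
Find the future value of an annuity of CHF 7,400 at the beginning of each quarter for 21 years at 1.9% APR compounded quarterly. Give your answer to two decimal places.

Periodic rate i = 0.019/4 = 0.00475; n = 21 × 4 = 84 periods.
FV = 7400 × [(1+0.00475)^84 − 1] / 0.00475 × (1+i) = 7400 × 103.420813 = 765,314.0181
Payments are at the start of each period, so multiply by (1+i).

CHF 765,314.02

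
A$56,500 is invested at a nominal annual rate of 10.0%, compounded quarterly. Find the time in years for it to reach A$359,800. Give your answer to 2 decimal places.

18.74 years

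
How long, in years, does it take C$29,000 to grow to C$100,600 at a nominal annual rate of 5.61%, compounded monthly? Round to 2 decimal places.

Periodic rate i = 0.0561/12 = 0.004675.
n = ln(100600/29000) / ln(1+0.004675) = ln(3.46897) / 0.004664 = 266.6870 months
= 266.6870/12 years

22.22 years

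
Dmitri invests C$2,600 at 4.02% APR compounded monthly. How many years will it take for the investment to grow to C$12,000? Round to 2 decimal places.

38.11 years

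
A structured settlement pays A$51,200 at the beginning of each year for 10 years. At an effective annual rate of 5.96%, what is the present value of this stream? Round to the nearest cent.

A$400,053.71

Annuity factor a(10|0.0596) × (1+i) = 7.813549; PV = 51200 × 7.813549 = 400,053.7060
(Beginning-of-period payments → annuity-due factor ×(1+i).)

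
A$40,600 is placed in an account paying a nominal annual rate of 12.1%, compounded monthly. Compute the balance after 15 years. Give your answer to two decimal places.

A$247,071.68

i = 0.121/12 = 0.0100833 per month; n = 15·12 = 180.
FV = PV·(1+i)^n = 40,600 × 6.085509 = 247,071.6789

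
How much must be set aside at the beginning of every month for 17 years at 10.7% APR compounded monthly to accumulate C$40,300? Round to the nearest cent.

C$69.62

Periodic rate i = 0.107/12 = 0.00891667; n = 17 × 12 = 204 periods.
FV-annuity factor × (1+i) = 578.893695; PMT = 40300 / 578.893695 = 69.6155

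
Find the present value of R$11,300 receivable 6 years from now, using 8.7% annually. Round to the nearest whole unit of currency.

R$6,850

PV = 11,300 / (1 + 0.087)^6 = 11,300 / 1.649595 = 6,850.1673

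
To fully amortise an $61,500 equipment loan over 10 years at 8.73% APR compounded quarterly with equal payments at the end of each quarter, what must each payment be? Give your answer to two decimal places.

$2,320.75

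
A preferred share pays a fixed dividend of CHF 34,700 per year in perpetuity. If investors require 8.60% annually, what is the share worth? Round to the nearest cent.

PV = PMT / i = 34700 / 0.086 = 403,488.3721

CHF 403,488.37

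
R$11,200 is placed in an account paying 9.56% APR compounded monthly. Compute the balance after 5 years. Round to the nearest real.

i = 0.0956/12 = 0.00796667 per month; n = 5·12 = 60.
FV = 11,200 × (1 + 0.00796667)^60 = 18,029.6892

R$18,030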